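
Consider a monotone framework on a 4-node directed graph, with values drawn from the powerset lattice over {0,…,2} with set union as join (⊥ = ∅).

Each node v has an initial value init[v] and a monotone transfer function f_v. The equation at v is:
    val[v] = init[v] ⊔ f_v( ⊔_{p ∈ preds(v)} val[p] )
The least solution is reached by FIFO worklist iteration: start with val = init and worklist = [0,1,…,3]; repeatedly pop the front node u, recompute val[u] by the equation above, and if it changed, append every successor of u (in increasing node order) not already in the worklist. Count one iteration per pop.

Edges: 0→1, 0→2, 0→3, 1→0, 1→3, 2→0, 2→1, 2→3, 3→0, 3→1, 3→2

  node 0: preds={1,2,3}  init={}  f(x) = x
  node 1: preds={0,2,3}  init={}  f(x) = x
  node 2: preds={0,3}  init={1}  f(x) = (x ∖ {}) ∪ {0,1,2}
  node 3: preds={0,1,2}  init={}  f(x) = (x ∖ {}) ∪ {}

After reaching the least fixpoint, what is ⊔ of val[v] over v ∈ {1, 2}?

Iteration log — 9 steps:
  step 1. node 0  ⊔preds={1}  new={1}  old={}  +wl: 
  step 2. node 1  ⊔preds={1}  new={1}  old={}  +wl: 0
  step 3. node 2  ⊔preds={1}  new={0,1,2}  old={1}  +wl: 1
  step 4. node 3  ⊔preds={0,1,2}  new={0,1,2}  old={}  +wl: 2
  step 5. node 0  ⊔preds={0,1,2}  new={0,1,2}  old={1}  +wl: 3
  step 6. node 1  ⊔preds={0,1,2}  new={0,1,2}  old={1}  +wl: 0
  step 7. node 2  ⊔preds={0,1,2}  new={0,1,2}  stable
  step 8. node 3  ⊔preds={0,1,2}  new={0,1,2}  stable
  step 9. node 0  ⊔preds={0,1,2}  new={0,1,2}  stable

Least fixpoint reached:
  node 0: {0,1,2}
  node 1: {0,1,2}
  node 2: {0,1,2}
  node 3: {0,1,2}

{0,1,2}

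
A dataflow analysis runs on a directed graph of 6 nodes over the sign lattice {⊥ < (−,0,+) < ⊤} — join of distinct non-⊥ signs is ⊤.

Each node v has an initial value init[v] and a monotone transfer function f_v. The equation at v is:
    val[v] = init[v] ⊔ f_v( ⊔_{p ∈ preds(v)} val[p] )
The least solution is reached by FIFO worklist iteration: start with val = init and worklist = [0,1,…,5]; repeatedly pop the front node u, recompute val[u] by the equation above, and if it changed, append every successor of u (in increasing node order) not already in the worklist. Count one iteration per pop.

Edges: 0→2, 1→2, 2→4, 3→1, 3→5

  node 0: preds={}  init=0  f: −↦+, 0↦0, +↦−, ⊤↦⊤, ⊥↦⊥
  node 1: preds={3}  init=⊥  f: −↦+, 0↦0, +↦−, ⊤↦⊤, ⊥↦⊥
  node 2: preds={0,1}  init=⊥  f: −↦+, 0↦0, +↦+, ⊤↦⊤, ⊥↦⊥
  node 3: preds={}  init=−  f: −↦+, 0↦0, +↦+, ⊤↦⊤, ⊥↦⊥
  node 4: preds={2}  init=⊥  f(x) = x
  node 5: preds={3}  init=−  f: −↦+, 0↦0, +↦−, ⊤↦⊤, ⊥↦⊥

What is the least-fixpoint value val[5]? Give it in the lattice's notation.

Iteration log — 6 steps:
  step 1. node 0  ⊔preds=⊥  new=0  stable
  step 2. node 1  ⊔preds=−  new=+  old=⊥  +wl: 
  step 3. node 2  ⊔preds=⊤  new=⊤  old=⊥  +wl: 
  step 4. node 3  ⊔preds=⊥  new=−  stable
  step 5. node 4  ⊔preds=⊤  new=⊤  old=⊥  +wl: 
  step 6. node 5  ⊔preds=−  new=⊤  old=−  +wl: 

Least fixpoint reached:
  node 0: 0
  node 1: +
  node 2: ⊤
  node 3: −
  node 4: ⊤
  node 5: ⊤

⊤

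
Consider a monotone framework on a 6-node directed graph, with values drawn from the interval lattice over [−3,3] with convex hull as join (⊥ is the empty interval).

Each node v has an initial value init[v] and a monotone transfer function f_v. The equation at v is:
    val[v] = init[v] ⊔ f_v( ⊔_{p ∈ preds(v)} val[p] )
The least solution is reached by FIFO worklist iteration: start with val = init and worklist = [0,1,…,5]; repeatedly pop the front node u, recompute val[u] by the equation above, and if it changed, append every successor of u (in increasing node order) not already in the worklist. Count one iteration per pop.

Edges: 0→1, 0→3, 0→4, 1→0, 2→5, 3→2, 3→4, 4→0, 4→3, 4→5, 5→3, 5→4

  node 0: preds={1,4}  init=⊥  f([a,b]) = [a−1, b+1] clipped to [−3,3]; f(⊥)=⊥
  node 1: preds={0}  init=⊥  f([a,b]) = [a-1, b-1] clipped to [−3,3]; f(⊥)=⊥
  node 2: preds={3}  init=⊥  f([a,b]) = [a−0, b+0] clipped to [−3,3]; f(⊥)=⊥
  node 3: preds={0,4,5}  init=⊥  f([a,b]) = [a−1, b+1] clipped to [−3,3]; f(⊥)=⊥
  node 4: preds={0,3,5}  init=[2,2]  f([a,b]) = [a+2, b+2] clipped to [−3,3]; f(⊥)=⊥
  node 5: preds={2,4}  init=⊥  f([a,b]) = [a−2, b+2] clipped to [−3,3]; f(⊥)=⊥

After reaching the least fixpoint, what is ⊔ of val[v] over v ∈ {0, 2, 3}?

[-3,3]

Worklist (23 pops):
  #1 pop 0: in=[2,2] → [1,3] (was ⊥); enqueue []
  #2 pop 1: in=[1,3] → [0,2] (was ⊥); enqueue [0]
  #3 pop 2: in=⊥ → ⊥ (no change)
  #4 pop 3: in=[1,3] → [0,3] (was ⊥); enqueue [2]
  #5 pop 4: in=[0,3] → [2,3] (was [2,2]); enqueue [3]
  #6 pop 5: in=[2,3] → [0,3] (was ⊥); enqueue [4]
  #7 pop 0: in=[0,3] → [-1,3] (was [1,3]); enqueue [1]
  #8 pop 2: in=[0,3] → [0,3] (was ⊥); enqueue [5]
  #9 pop 3: in=[-1,3] → [-2,3] (was [0,3]); enqueue [2]
  #10 pop 4: in=[-2,3] → [0,3] (was [2,3]); enqueue [0,3]
  #11 pop 1: in=[-1,3] → [-2,2] (was [0,2]); enqueue []
  #12 pop 5: in=[0,3] → [-2,3] (was [0,3]); enqueue [4]
  #13 pop 2: in=[-2,3] → [-2,3] (was [0,3]); enqueue [5]
  #14 pop 0: in=[-2,3] → [-3,3] (was [-1,3]); enqueue [1]
  #15 pop 3: in=[-3,3] → [-3,3] (was [-2,3]); enqueue [2]
  #16 pop 4: in=[-3,3] → [-1,3] (was [0,3]); enqueue [0,3]
  #17 pop 5: in=[-2,3] → [-3,3] (was [-2,3]); enqueue [4]
  #18 pop 1: in=[-3,3] → [-3,2] (was [-2,2]); enqueue []
  #19 pop 2: in=[-3,3] → [-3,3] (was [-2,3]); enqueue [5]
  #20 pop 0: in=[-3,3] → [-3,3] (no change)
  #21 pop 3: in=[-3,3] → [-3,3] (no change)
  #22 pop 4: in=[-3,3] → [-1,3] (no change)
  #23 pop 5: in=[-3,3] → [-3,3] (no change)

Fixpoint:
  val[0] = [-3,3]
  val[1] = [-3,2]
  val[2] = [-3,3]
  val[3] = [-3,3]
  val[4] = [-1,3]
  val[5] = [-3,3]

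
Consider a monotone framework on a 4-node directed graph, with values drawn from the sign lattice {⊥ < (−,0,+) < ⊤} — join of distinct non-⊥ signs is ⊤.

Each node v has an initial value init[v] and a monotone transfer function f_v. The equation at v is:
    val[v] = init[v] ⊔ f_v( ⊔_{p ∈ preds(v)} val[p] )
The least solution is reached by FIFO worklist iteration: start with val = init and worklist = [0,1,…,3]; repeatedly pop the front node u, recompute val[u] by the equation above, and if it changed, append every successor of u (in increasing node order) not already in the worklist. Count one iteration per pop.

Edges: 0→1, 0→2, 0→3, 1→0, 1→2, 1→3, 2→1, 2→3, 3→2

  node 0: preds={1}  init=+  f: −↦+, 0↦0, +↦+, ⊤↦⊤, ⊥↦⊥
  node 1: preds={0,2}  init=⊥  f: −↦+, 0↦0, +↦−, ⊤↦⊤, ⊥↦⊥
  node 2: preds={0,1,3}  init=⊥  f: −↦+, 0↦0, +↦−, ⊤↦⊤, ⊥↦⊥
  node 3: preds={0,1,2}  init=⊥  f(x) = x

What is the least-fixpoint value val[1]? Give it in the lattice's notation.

⊤

Iteration log — 11 steps:
  step 1. node 0  ⊔preds=⊥  new=+  stable
  step 2. node 1  ⊔preds=+  new=−  old=⊥  +wl: 0
  step 3. node 2  ⊔preds=⊤  new=⊤  old=⊥  +wl: 1
  step 4. node 3  ⊔preds=⊤  new=⊤  old=⊥  +wl: 2
  step 5. node 0  ⊔preds=−  new=+  stable
  step 6. node 1  ⊔preds=⊤  new=⊤  old=−  +wl: 0,3
  step 7. node 2  ⊔preds=⊤  new=⊤  stable
  step 8. node 0  ⊔preds=⊤  new=⊤  old=+  +wl: 1,2
  step 9. node 3  ⊔preds=⊤  new=⊤  stable
  step 10. node 1  ⊔preds=⊤  new=⊤  stable
  step 11. node 2  ⊔preds=⊤  new=⊤  stable

Least fixpoint reached:
  node 0: ⊤
  node 1: ⊤
  node 2: ⊤
  node 3: ⊤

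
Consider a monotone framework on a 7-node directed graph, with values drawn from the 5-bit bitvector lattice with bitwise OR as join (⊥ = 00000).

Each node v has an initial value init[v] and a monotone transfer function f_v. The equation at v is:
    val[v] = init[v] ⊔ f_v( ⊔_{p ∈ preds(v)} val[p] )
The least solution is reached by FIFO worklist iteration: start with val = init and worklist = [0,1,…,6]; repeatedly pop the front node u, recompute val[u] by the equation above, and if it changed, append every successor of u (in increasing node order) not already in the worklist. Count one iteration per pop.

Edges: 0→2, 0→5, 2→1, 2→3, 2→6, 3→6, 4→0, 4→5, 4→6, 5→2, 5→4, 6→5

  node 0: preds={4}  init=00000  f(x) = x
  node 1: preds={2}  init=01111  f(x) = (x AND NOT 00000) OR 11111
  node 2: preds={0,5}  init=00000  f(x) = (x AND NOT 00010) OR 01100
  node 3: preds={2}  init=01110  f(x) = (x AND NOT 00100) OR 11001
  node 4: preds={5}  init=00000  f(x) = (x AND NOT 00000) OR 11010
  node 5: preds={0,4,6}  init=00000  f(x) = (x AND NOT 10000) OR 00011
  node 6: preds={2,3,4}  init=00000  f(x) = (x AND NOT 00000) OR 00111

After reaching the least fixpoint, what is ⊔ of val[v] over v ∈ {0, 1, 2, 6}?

11111

Trace (23 dequeues):
  [1] u=0 | in 00000 | out 00000 | ==
  [2] u=1 | in 00000 | out 11111 | prev 01111 | push {}
  [3] u=2 | in 00000 | out 01100 | prev 00000 | push {1}
  [4] u=3 | in 01100 | out 11111 | prev 01110 | push {}
  [5] u=4 | in 00000 | out 11010 | prev 00000 | push {0}
  [6] u=5 | in 11010 | out 01011 | prev 00000 | push {2,4}
  [7] u=6 | in 11111 | out 11111 | prev 00000 | push {5}
  [8] u=1 | in 01100 | out 11111 | ==
  [9] u=0 | in 11010 | out 11010 | prev 00000 | push {}
  [10] u=2 | in 11011 | out 11101 | prev 01100 | push {1,3,6}
  [11] u=4 | in 01011 | out 11011 | prev 11010 | push {0}
  [12] u=5 | in 11111 | out 01111 | prev 01011 | push {2,4}
  [13] u=1 | in 11101 | out 11111 | ==
  [14] u=3 | in 11101 | out 11111 | ==
  [15] u=6 | in 11111 | out 11111 | ==
  [16] u=0 | in 11011 | out 11011 | prev 11010 | push {5}
  [17] u=2 | in 11111 | out 11101 | ==
  [18] u=4 | in 01111 | out 11111 | prev 11011 | push {0,6}
  [19] u=5 | in 11111 | out 01111 | ==
  [20] u=0 | in 11111 | out 11111 | prev 11011 | push {2,5}
  [21] u=6 | in 11111 | out 11111 | ==
  [22] u=2 | in 11111 | out 11101 | ==
  [23] u=5 | in 11111 | out 01111 | ==

Converged values:
  [0] 11111
  [1] 11111
  [2] 11101
  [3] 11111
  [4] 11111
  [5] 01111
  [6] 11111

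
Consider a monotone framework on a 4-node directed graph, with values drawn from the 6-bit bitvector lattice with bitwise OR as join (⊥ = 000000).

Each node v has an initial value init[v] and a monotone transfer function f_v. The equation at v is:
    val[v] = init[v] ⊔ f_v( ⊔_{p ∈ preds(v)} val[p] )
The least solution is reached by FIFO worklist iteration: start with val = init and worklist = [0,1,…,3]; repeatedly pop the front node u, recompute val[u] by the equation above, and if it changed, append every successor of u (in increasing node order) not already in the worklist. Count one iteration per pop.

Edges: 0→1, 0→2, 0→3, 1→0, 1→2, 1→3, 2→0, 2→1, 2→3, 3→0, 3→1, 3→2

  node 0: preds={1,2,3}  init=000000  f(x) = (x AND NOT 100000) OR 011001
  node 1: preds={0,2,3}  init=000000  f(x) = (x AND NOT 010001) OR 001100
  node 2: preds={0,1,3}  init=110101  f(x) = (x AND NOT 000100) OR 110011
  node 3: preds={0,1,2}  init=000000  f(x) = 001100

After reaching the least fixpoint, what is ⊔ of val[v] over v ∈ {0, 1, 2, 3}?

111111

Trace (9 dequeues):
  [1] u=0 | in 110101 | out 011101 | prev 000000 | push {}
  [2] u=1 | in 111101 | out 101100 | prev 000000 | push {0}
  [3] u=2 | in 111101 | out 111111 | prev 110101 | push {1}
  [4] u=3 | in 111111 | out 001100 | prev 000000 | push {2}
  [5] u=0 | in 111111 | out 011111 | prev 011101 | push {3}
  [6] u=1 | in 111111 | out 101110 | prev 101100 | push {0}
  [7] u=2 | in 111111 | out 111111 | ==
  [8] u=3 | in 111111 | out 001100 | ==
  [9] u=0 | in 111111 | out 011111 | ==

Converged values:
  [0] 011111
  [1] 101110
  [2] 111111
  [3] 001100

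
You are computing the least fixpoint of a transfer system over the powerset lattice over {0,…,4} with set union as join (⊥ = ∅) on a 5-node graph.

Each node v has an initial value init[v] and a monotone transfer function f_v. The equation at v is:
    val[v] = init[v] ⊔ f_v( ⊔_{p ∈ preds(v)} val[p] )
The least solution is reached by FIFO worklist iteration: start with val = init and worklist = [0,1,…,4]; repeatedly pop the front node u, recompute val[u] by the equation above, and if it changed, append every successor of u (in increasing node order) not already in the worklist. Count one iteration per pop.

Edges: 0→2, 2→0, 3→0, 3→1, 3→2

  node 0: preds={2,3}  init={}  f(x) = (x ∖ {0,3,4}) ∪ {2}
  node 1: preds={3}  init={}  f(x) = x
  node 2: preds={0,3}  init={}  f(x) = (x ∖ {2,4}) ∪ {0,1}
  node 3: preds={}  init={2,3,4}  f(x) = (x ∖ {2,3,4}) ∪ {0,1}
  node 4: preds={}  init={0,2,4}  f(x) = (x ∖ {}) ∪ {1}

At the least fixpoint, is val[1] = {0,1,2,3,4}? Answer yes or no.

yes

Worklist (8 pops):
  #1 pop 0: in={2,3,4} → {2} (was {}); enqueue []
  #2 pop 1: in={2,3,4} → {2,3,4} (was {}); enqueue []
  #3 pop 2: in={2,3,4} → {0,1,3} (was {}); enqueue [0]
  #4 pop 3: in={} → {0,1,2,3,4} (was {2,3,4}); enqueue [1,2]
  #5 pop 4: in={} → {0,1,2,4} (was {0,2,4}); enqueue []
  #6 pop 0: in={0,1,2,3,4} → {1,2} (was {2}); enqueue []
  #7 pop 1: in={0,1,2,3,4} → {0,1,2,3,4} (was {2,3,4}); enqueue []
  #8 pop 2: in={0,1,2,3,4} → {0,1,3} (no change)

Fixpoint:
  val[0] = {1,2}
  val[1] = {0,1,2,3,4}
  val[2] = {0,1,3}
  val[3] = {0,1,2,3,4}
  val[4] = {0,1,2,4}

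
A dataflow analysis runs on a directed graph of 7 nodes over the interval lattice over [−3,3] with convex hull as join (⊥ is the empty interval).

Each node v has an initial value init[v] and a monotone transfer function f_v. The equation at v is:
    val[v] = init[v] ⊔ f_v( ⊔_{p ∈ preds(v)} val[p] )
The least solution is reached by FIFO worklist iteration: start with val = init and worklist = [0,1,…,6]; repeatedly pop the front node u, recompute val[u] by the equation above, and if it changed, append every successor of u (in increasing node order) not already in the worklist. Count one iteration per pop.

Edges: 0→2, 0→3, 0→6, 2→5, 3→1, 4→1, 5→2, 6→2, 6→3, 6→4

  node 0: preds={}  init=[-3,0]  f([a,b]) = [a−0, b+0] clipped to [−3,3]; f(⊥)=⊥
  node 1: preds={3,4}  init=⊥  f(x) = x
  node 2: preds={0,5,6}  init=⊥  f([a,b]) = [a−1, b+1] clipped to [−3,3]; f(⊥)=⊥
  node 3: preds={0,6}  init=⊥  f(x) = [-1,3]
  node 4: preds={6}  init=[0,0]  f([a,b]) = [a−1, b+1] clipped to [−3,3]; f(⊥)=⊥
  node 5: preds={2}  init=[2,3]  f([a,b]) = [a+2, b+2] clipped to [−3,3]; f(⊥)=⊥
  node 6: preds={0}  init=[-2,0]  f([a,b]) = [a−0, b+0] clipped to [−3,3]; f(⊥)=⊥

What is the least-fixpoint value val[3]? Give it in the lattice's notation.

Worklist (11 pops):
  #1 pop 0: in=⊥ → [-3,0] (no change)
  #2 pop 1: in=[0,0] → [0,0] (was ⊥); enqueue []
  #3 pop 2: in=[-3,3] → [-3,3] (was ⊥); enqueue []
  #4 pop 3: in=[-3,0] → [-1,3] (was ⊥); enqueue [1]
  #5 pop 4: in=[-2,0] → [-3,1] (was [0,0]); enqueue []
  #6 pop 5: in=[-3,3] → [-1,3] (was [2,3]); enqueue [2]
  #7 pop 6: in=[-3,0] → [-3,0] (was [-2,0]); enqueue [3,4]
  #8 pop 1: in=[-3,3] → [-3,3] (was [0,0]); enqueue []
  #9 pop 2: in=[-3,3] → [-3,3] (no change)
  #10 pop 3: in=[-3,0] → [-1,3] (no change)
  #11 pop 4: in=[-3,0] → [-3,1] (no change)

Fixpoint:
  val[0] = [-3,0]
  val[1] = [-3,3]
  val[2] = [-3,3]
  val[3] = [-1,3]
  val[4] = [-3,1]
  val[5] = [-1,3]
  val[6] = [-3,0]

[-1,3]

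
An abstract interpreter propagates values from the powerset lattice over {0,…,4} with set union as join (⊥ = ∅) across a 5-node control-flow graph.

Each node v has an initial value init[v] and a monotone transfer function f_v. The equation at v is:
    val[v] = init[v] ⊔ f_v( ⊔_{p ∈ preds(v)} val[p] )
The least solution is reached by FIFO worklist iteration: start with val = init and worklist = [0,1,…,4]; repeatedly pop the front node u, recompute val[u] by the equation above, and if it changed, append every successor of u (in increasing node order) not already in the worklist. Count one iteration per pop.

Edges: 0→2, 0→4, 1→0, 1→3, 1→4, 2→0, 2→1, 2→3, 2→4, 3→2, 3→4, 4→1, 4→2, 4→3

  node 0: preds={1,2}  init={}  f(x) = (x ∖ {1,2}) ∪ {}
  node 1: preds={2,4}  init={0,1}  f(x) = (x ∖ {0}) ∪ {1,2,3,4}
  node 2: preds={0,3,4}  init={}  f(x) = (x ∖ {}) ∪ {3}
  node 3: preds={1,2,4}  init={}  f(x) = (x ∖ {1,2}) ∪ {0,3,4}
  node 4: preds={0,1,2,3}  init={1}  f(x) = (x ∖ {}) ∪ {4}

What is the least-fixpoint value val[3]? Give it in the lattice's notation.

{0,3,4}

Worklist (12 pops):
  #1 pop 0: in={0,1} → {0} (was {}); enqueue []
  #2 pop 1: in={1} → {0,1,2,3,4} (was {0,1}); enqueue [0]
  #3 pop 2: in={0,1} → {0,1,3} (was {}); enqueue [1]
  #4 pop 3: in={0,1,2,3,4} → {0,3,4} (was {}); enqueue [2]
  #5 pop 4: in={0,1,2,3,4} → {0,1,2,3,4} (was {1}); enqueue [3]
  #6 pop 0: in={0,1,2,3,4} → {0,3,4} (was {0}); enqueue [4]
  #7 pop 1: in={0,1,2,3,4} → {0,1,2,3,4} (no change)
  #8 pop 2: in={0,1,2,3,4} → {0,1,2,3,4} (was {0,1,3}); enqueue [0,1]
  #9 pop 3: in={0,1,2,3,4} → {0,3,4} (no change)
  #10 pop 4: in={0,1,2,3,4} → {0,1,2,3,4} (no change)
  #11 pop 0: in={0,1,2,3,4} → {0,3,4} (no change)
  #12 pop 1: in={0,1,2,3,4} → {0,1,2,3,4} (no change)

Fixpoint:
  val[0] = {0,3,4}
  val[1] = {0,1,2,3,4}
  val[2] = {0,1,2,3,4}
  val[3] = {0,3,4}
  val[4] = {0,1,2,3,4}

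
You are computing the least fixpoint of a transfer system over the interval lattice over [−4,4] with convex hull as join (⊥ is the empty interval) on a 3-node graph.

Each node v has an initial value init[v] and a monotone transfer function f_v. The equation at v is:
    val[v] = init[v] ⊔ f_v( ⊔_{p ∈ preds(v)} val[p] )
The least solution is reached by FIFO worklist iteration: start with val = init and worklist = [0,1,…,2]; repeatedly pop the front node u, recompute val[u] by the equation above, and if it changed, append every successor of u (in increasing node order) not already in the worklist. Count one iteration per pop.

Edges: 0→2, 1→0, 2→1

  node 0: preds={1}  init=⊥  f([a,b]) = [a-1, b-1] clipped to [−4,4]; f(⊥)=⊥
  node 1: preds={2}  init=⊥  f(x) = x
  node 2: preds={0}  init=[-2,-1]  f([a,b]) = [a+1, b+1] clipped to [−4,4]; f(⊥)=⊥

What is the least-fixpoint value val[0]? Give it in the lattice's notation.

[-3,-2]

Trace (5 dequeues):
  [1] u=0 | in ⊥ | out ⊥ | ==
  [2] u=1 | in [-2,-1] | out [-2,-1] | prev ⊥ | push {0}
  [3] u=2 | in ⊥ | out [-2,-1] | ==
  [4] u=0 | in [-2,-1] | out [-3,-2] | prev ⊥ | push {2}
  [5] u=2 | in [-3,-2] | out [-2,-1] | ==

Converged values:
  [0] [-3,-2]
  [1] [-2,-1]
  [2] [-2,-1]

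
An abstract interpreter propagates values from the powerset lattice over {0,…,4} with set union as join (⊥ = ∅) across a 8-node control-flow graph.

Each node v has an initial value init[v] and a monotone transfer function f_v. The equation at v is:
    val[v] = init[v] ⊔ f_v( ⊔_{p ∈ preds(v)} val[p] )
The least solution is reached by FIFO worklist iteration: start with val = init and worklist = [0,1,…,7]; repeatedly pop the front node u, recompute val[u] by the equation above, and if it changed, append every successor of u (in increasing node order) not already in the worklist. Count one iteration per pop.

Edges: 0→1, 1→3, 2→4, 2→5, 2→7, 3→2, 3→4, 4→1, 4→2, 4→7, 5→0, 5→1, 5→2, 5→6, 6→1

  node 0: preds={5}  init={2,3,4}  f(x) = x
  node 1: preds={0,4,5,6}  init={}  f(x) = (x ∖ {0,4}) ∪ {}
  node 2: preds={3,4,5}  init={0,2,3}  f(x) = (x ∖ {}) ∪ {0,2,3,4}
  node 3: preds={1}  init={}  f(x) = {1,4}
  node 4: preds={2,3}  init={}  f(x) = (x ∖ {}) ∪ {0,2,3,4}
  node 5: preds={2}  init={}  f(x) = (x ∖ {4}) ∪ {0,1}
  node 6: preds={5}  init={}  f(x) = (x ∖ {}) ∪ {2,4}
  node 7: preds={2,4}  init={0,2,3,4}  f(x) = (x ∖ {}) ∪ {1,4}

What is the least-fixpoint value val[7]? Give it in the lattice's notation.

Worklist (16 pops):
  #1 pop 0: in={} → {2,3,4} (no change)
  #2 pop 1: in={2,3,4} → {2,3} (was {}); enqueue []
  #3 pop 2: in={} → {0,2,3,4} (was {0,2,3}); enqueue []
  #4 pop 3: in={2,3} → {1,4} (was {}); enqueue [2]
  #5 pop 4: in={0,1,2,3,4} → {0,1,2,3,4} (was {}); enqueue [1]
  #6 pop 5: in={0,2,3,4} → {0,1,2,3} (was {}); enqueue [0]
  #7 pop 6: in={0,1,2,3} → {0,1,2,3,4} (was {}); enqueue []
  #8 pop 7: in={0,1,2,3,4} → {0,1,2,3,4} (was {0,2,3,4}); enqueue []
  #9 pop 2: in={0,1,2,3,4} → {0,1,2,3,4} (was {0,2,3,4}); enqueue [4,5,7]
  #10 pop 1: in={0,1,2,3,4} → {1,2,3} (was {2,3}); enqueue [3]
  #11 pop 0: in={0,1,2,3} → {0,1,2,3,4} (was {2,3,4}); enqueue [1]
  #12 pop 4: in={0,1,2,3,4} → {0,1,2,3,4} (no change)
  #13 pop 5: in={0,1,2,3,4} → {0,1,2,3} (no change)
  #14 pop 7: in={0,1,2,3,4} → {0,1,2,3,4} (no change)
  #15 pop 3: in={1,2,3} → {1,4} (no change)
  #16 pop 1: in={0,1,2,3,4} → {1,2,3} (no change)

Fixpoint:
  val[0] = {0,1,2,3,4}
  val[1] = {1,2,3}
  val[2] = {0,1,2,3,4}
  val[3] = {1,4}
  val[4] = {0,1,2,3,4}
  val[5] = {0,1,2,3}
  val[6] = {0,1,2,3,4}
  val[7] = {0,1,2,3,4}

{0,1,2,3,4}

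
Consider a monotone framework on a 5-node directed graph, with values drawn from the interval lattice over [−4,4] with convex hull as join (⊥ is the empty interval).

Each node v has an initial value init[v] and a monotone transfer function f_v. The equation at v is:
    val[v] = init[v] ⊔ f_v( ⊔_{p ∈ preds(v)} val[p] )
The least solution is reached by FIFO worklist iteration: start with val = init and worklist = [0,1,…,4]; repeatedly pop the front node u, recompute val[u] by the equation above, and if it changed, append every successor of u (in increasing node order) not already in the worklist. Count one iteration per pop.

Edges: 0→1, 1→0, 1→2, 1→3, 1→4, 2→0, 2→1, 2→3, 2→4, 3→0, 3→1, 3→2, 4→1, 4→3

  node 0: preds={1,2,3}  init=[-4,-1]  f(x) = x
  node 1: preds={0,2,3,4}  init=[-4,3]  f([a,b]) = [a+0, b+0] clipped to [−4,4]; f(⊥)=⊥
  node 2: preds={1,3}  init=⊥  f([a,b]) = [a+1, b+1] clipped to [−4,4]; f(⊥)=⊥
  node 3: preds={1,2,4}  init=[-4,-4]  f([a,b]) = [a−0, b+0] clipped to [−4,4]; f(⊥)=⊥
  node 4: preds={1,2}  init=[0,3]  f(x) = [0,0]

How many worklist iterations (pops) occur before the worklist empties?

Iteration log — 11 steps:
  step 1. node 0  ⊔preds=[-4,3]  new=[-4,3]  old=[-4,-1]  +wl: 
  step 2. node 1  ⊔preds=[-4,3]  new=[-4,3]  stable
  step 3. node 2  ⊔preds=[-4,3]  new=[-3,4]  old=⊥  +wl: 0,1
  step 4. node 3  ⊔preds=[-4,4]  new=[-4,4]  old=[-4,-4]  +wl: 2
  step 5. node 4  ⊔preds=[-4,4]  new=[0,3]  stable
  step 6. node 0  ⊔preds=[-4,4]  new=[-4,4]  old=[-4,3]  +wl: 
  step 7. node 1  ⊔preds=[-4,4]  new=[-4,4]  old=[-4,3]  +wl: 0,3,4
  step 8. node 2  ⊔preds=[-4,4]  new=[-3,4]  stable
  step 9. node 0  ⊔preds=[-4,4]  new=[-4,4]  stable
  step 10. node 3  ⊔preds=[-4,4]  new=[-4,4]  stable
  step 11. node 4  ⊔preds=[-4,4]  new=[0,3]  stable

Least fixpoint reached:
  node 0: [-4,4]
  node 1: [-4,4]
  node 2: [-3,4]
  node 3: [-4,4]
  node 4: [0,3]

11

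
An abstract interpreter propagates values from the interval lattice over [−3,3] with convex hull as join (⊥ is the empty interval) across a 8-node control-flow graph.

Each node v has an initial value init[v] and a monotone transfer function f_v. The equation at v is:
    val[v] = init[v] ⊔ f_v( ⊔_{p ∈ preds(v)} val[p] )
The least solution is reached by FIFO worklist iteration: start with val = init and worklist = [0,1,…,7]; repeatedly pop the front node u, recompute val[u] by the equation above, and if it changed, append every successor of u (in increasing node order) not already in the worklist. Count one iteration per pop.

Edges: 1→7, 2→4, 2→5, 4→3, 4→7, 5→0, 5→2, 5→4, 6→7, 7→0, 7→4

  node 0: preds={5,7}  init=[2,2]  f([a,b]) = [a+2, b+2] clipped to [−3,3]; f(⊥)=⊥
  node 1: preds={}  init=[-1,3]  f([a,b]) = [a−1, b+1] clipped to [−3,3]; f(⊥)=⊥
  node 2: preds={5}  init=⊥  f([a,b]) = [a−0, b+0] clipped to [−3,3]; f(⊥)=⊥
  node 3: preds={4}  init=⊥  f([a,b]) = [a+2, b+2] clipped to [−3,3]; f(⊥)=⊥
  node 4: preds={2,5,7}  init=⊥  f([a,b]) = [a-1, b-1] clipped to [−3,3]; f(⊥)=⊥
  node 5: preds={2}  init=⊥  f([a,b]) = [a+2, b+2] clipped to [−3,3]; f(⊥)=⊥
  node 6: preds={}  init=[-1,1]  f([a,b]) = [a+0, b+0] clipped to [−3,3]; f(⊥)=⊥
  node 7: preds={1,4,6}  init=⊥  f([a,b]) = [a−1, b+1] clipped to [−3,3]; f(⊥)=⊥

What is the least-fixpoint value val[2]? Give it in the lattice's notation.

Trace (14 dequeues):
  [1] u=0 | in ⊥ | out [2,2] | ==
  [2] u=1 | in ⊥ | out [-1,3] | ==
  [3] u=2 | in ⊥ | out ⊥ | ==
  [4] u=3 | in ⊥ | out ⊥ | ==
  [5] u=4 | in ⊥ | out ⊥ | ==
  [6] u=5 | in ⊥ | out ⊥ | ==
  [7] u=6 | in ⊥ | out [-1,1] | ==
  [8] u=7 | in [-1,3] | out [-2,3] | prev ⊥ | push {0,4}
  [9] u=0 | in [-2,3] | out [0,3] | prev [2,2] | push {}
  [10] u=4 | in [-2,3] | out [-3,2] | prev ⊥ | push {3,7}
  [11] u=3 | in [-3,2] | out [-1,3] | prev ⊥ | push {}
  [12] u=7 | in [-3,3] | out [-3,3] | prev [-2,3] | push {0,4}
  [13] u=0 | in [-3,3] | out [-1,3] | prev [0,3] | push {}
  [14] u=4 | in [-3,3] | out [-3,2] | ==

Converged values:
  [0] [-1,3]
  [1] [-1,3]
  [2] ⊥
  [3] [-1,3]
  [4] [-3,2]
  [5] ⊥
  [6] [-1,1]
  [7] [-3,3]

⊥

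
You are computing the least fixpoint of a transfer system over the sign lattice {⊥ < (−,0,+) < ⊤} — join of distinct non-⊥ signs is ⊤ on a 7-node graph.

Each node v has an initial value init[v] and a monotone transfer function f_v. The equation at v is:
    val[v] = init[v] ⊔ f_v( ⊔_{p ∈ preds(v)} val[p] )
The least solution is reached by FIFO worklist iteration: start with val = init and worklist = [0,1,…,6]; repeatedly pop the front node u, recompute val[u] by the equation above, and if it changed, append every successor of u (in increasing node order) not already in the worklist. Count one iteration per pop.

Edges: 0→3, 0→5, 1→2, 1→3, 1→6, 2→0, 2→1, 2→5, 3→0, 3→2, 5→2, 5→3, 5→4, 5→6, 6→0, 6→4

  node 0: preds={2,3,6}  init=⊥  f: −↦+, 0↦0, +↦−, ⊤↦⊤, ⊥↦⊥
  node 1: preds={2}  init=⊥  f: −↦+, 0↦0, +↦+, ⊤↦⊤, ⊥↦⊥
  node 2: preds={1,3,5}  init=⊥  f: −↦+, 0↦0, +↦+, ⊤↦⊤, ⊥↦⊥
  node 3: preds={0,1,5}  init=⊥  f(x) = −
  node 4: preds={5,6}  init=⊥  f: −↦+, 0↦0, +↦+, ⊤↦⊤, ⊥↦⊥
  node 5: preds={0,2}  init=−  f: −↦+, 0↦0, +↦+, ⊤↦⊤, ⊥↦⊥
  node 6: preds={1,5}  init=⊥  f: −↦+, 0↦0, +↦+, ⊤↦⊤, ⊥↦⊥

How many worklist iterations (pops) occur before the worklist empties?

Worklist (19 pops):
  #1 pop 0: in=⊥ → ⊥ (no change)
  #2 pop 1: in=⊥ → ⊥ (no change)
  #3 pop 2: in=− → + (was ⊥); enqueue [0,1]
  #4 pop 3: in=− → − (was ⊥); enqueue [2]
  #5 pop 4: in=− → + (was ⊥); enqueue []
  #6 pop 5: in=+ → ⊤ (was −); enqueue [3,4]
  #7 pop 6: in=⊤ → ⊤ (was ⊥); enqueue []
  #8 pop 0: in=⊤ → ⊤ (was ⊥); enqueue [5]
  #9 pop 1: in=+ → + (was ⊥); enqueue [6]
  #10 pop 2: in=⊤ → ⊤ (was +); enqueue [0,1]
  #11 pop 3: in=⊤ → − (no change)
  #12 pop 4: in=⊤ → ⊤ (was +); enqueue []
  #13 pop 5: in=⊤ → ⊤ (no change)
  #14 pop 6: in=⊤ → ⊤ (no change)
  #15 pop 0: in=⊤ → ⊤ (no change)
  #16 pop 1: in=⊤ → ⊤ (was +); enqueue [2,3,6]
  #17 pop 2: in=⊤ → ⊤ (no change)
  #18 pop 3: in=⊤ → − (no change)
  #19 pop 6: in=⊤ → ⊤ (no change)

Fixpoint:
  val[0] = ⊤
  val[1] = ⊤
  val[2] = ⊤
  val[3] = −
  val[4] = ⊤
  val[5] = ⊤
  val[6] = ⊤

19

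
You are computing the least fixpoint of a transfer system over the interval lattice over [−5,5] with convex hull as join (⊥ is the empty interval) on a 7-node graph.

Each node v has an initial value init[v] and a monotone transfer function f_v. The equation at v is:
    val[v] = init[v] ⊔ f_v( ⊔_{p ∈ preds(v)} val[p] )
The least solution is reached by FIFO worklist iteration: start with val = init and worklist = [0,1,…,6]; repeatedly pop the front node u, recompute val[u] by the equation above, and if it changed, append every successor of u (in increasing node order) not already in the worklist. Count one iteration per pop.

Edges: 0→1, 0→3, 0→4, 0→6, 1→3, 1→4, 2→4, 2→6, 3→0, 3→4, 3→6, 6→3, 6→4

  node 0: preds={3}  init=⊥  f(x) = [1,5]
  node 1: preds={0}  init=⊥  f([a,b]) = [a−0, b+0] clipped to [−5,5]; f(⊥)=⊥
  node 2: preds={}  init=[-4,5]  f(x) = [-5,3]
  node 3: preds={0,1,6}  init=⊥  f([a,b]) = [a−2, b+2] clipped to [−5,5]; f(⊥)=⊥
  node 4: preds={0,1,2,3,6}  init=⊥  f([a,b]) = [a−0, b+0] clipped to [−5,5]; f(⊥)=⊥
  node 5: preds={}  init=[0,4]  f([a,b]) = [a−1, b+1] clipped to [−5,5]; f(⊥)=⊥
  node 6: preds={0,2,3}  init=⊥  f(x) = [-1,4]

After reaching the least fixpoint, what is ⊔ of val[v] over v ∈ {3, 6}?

Worklist (12 pops):
  #1 pop 0: in=⊥ → [1,5] (was ⊥); enqueue []
  #2 pop 1: in=[1,5] → [1,5] (was ⊥); enqueue []
  #3 pop 2: in=⊥ → [-5,5] (was [-4,5]); enqueue []
  #4 pop 3: in=[1,5] → [-1,5] (was ⊥); enqueue [0]
  #5 pop 4: in=[-5,5] → [-5,5] (was ⊥); enqueue []
  #6 pop 5: in=⊥ → [0,4] (no change)
  #7 pop 6: in=[-5,5] → [-1,4] (was ⊥); enqueue [3,4]
  #8 pop 0: in=[-1,5] → [1,5] (no change)
  #9 pop 3: in=[-1,5] → [-3,5] (was [-1,5]); enqueue [0,6]
  #10 pop 4: in=[-5,5] → [-5,5] (no change)
  #11 pop 0: in=[-3,5] → [1,5] (no change)
  #12 pop 6: in=[-5,5] → [-1,4] (no change)

Fixpoint:
  val[0] = [1,5]
  val[1] = [1,5]
  val[2] = [-5,5]
  val[3] = [-3,5]
  val[4] = [-5,5]
  val[5] = [0,4]
  val[6] = [-1,4]

[-3,5]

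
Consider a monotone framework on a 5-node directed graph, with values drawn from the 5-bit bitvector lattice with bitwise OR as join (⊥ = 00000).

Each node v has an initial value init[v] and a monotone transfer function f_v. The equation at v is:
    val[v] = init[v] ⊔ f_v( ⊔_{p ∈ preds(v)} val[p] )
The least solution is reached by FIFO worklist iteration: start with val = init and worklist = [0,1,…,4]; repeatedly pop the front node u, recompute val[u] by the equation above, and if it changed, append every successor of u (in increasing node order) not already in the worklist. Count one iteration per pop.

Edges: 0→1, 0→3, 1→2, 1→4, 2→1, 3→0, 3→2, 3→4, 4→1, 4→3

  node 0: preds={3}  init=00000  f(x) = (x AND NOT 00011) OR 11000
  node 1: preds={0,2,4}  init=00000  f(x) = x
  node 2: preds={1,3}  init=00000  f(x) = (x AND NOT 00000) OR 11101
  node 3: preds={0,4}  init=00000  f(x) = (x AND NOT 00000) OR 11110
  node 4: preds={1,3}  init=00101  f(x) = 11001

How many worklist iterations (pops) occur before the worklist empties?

Trace (12 dequeues):
  [1] u=0 | in 00000 | out 11000 | prev 00000 | push {}
  [2] u=1 | in 11101 | out 11101 | prev 00000 | push {}
  [3] u=2 | in 11101 | out 11101 | prev 00000 | push {1}
  [4] u=3 | in 11101 | out 11111 | prev 00000 | push {0,2}
  [5] u=4 | in 11111 | out 11101 | prev 00101 | push {3}
  [6] u=1 | in 11101 | out 11101 | ==
  [7] u=0 | in 11111 | out 11100 | prev 11000 | push {1}
  [8] u=2 | in 11111 | out 11111 | prev 11101 | push {}
  [9] u=3 | in 11101 | out 11111 | ==
  [10] u=1 | in 11111 | out 11111 | prev 11101 | push {2,4}
  [11] u=2 | in 11111 | out 11111 | ==
  [12] u=4 | in 11111 | out 11101 | ==

Converged values:
  [0] 11100
  [1] 11111
  [2] 11111
  [3] 11111
  [4] 11101

12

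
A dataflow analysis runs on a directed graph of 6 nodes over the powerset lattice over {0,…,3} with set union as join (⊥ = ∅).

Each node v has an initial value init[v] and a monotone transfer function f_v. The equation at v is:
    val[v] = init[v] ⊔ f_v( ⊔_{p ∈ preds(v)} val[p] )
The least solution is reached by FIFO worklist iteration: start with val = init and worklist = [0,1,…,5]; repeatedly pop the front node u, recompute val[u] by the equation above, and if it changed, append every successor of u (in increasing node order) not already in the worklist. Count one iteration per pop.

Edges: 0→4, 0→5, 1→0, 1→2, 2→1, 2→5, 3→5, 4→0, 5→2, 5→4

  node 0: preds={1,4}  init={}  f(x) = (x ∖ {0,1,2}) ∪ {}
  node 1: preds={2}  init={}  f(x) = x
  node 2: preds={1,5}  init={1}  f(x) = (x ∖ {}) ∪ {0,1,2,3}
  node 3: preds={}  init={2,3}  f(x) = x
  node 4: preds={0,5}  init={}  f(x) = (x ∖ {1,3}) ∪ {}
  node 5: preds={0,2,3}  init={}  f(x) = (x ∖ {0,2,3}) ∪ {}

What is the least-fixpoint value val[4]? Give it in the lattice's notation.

{}

Trace (13 dequeues):
  [1] u=0 | in {} | out {} | ==
  [2] u=1 | in {1} | out {1} | prev {} | push {0}
  [3] u=2 | in {1} | out {0,1,2,3} | prev {1} | push {1}
  [4] u=3 | in {} | out {2,3} | ==
  [5] u=4 | in {} | out {} | ==
  [6] u=5 | in {0,1,2,3} | out {1} | prev {} | push {2,4}
  [7] u=0 | in {1} | out {} | ==
  [8] u=1 | in {0,1,2,3} | out {0,1,2,3} | prev {1} | push {0}
  [9] u=2 | in {0,1,2,3} | out {0,1,2,3} | ==
  [10] u=4 | in {1} | out {} | ==
  [11] u=0 | in {0,1,2,3} | out {3} | prev {} | push {4,5}
  [12] u=4 | in {1,3} | out {} | ==
  [13] u=5 | in {0,1,2,3} | out {1} | ==

Converged values:
  [0] {3}
  [1] {0,1,2,3}
  [2] {0,1,2,3}
  [3] {2,3}
  [4] {}
  [5] {1}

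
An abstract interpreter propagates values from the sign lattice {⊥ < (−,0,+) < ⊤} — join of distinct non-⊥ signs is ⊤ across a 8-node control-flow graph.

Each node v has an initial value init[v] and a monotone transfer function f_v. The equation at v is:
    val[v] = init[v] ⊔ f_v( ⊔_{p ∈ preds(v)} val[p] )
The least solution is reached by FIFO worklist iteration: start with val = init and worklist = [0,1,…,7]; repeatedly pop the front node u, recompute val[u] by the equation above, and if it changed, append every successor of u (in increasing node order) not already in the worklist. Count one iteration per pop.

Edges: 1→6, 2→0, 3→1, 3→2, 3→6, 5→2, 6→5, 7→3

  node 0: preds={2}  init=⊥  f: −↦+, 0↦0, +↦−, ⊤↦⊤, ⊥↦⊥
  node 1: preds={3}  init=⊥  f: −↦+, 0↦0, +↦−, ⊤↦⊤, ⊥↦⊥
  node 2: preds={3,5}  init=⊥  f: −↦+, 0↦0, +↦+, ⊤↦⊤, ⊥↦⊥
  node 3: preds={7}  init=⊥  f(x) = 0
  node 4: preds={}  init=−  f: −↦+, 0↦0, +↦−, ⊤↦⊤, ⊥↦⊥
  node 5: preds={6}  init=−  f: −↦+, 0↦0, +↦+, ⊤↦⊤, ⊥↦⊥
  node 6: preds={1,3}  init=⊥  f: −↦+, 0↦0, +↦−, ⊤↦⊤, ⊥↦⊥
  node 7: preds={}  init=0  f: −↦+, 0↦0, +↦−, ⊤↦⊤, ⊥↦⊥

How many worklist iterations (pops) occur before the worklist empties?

Iteration log — 15 steps:
  step 1. node 0  ⊔preds=⊥  new=⊥  stable
  step 2. node 1  ⊔preds=⊥  new=⊥  stable
  step 3. node 2  ⊔preds=−  new=+  old=⊥  +wl: 0
  step 4. node 3  ⊔preds=0  new=0  old=⊥  +wl: 1,2
  step 5. node 4  ⊔preds=⊥  new=−  stable
  step 6. node 5  ⊔preds=⊥  new=−  stable
  step 7. node 6  ⊔preds=0  new=0  old=⊥  +wl: 5
  step 8. node 7  ⊔preds=⊥  new=0  stable
  step 9. node 0  ⊔preds=+  new=−  old=⊥  +wl: 
  step 10. node 1  ⊔preds=0  new=0  old=⊥  +wl: 6
  step 11. node 2  ⊔preds=⊤  new=⊤  old=+  +wl: 0
  step 12. node 5  ⊔preds=0  new=⊤  old=−  +wl: 2
  step 13. node 6  ⊔preds=0  new=0  stable
  step 14. node 0  ⊔preds=⊤  new=⊤  old=−  +wl: 
  step 15. node 2  ⊔preds=⊤  new=⊤  stable

Least fixpoint reached:
  node 0: ⊤
  node 1: 0
  node 2: ⊤
  node 3: 0
  node 4: −
  node 5: ⊤
  node 6: 0
  node 7: 0

15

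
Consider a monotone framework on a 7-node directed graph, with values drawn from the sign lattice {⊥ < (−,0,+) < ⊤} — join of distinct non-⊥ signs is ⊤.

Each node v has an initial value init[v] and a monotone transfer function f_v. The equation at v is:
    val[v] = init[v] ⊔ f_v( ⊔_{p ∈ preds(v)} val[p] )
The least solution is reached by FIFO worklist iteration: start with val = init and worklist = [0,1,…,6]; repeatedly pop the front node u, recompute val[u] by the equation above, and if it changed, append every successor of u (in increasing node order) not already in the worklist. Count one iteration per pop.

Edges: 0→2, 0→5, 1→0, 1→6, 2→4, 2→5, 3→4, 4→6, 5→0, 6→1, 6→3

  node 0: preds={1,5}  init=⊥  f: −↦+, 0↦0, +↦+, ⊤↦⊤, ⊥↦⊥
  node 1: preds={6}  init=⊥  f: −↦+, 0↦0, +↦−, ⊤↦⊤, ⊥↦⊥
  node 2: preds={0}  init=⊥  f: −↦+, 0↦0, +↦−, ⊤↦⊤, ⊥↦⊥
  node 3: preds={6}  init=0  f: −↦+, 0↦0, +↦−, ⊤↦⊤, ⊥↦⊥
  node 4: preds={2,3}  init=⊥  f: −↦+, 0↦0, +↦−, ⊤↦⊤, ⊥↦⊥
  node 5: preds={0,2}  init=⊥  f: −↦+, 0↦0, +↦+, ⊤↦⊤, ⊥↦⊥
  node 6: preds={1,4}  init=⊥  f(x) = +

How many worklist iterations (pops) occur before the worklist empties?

Trace (20 dequeues):
  [1] u=0 | in ⊥ | out ⊥ | ==
  [2] u=1 | in ⊥ | out ⊥ | ==
  [3] u=2 | in ⊥ | out ⊥ | ==
  [4] u=3 | in ⊥ | out 0 | ==
  [5] u=4 | in 0 | out 0 | prev ⊥ | push {}
  [6] u=5 | in ⊥ | out ⊥ | ==
  [7] u=6 | in 0 | out + | prev ⊥ | push {1,3}
  [8] u=1 | in + | out − | prev ⊥ | push {0,6}
  [9] u=3 | in + | out ⊤ | prev 0 | push {4}
  [10] u=0 | in − | out + | prev ⊥ | push {2,5}
  [11] u=6 | in ⊤ | out + | ==
  [12] u=4 | in ⊤ | out ⊤ | prev 0 | push {6}
  [13] u=2 | in + | out − | prev ⊥ | push {4}
  [14] u=5 | in ⊤ | out ⊤ | prev ⊥ | push {0}
  [15] u=6 | in ⊤ | out + | ==
  [16] u=4 | in ⊤ | out ⊤ | ==
  [17] u=0 | in ⊤ | out ⊤ | prev + | push {2,5}
  [18] u=2 | in ⊤ | out ⊤ | prev − | push {4}
  [19] u=5 | in ⊤ | out ⊤ | ==
  [20] u=4 | in ⊤ | out ⊤ | ==

Converged values:
  [0] ⊤
  [1] −
  [2] ⊤
  [3] ⊤
  [4] ⊤
  [5] ⊤
  [6] +

20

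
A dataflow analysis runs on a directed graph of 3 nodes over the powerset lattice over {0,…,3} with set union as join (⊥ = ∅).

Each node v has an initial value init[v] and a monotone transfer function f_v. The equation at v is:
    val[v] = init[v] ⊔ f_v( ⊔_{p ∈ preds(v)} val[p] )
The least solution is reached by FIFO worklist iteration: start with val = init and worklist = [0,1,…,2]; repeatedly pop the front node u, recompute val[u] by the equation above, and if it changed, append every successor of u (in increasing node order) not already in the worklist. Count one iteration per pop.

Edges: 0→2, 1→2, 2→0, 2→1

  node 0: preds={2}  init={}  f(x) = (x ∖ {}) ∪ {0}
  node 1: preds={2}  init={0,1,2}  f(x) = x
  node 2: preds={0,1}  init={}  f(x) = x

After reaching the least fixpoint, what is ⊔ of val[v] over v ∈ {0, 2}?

Iteration log — 6 steps:
  step 1. node 0  ⊔preds={}  new={0}  old={}  +wl: 
  step 2. node 1  ⊔preds={}  new={0,1,2}  stable
  step 3. node 2  ⊔preds={0,1,2}  new={0,1,2}  old={}  +wl: 0,1
  step 4. node 0  ⊔preds={0,1,2}  new={0,1,2}  old={0}  +wl: 2
  step 5. node 1  ⊔preds={0,1,2}  new={0,1,2}  stable
  step 6. node 2  ⊔preds={0,1,2}  new={0,1,2}  stable

Least fixpoint reached:
  node 0: {0,1,2}
  node 1: {0,1,2}
  node 2: {0,1,2}

{0,1,2}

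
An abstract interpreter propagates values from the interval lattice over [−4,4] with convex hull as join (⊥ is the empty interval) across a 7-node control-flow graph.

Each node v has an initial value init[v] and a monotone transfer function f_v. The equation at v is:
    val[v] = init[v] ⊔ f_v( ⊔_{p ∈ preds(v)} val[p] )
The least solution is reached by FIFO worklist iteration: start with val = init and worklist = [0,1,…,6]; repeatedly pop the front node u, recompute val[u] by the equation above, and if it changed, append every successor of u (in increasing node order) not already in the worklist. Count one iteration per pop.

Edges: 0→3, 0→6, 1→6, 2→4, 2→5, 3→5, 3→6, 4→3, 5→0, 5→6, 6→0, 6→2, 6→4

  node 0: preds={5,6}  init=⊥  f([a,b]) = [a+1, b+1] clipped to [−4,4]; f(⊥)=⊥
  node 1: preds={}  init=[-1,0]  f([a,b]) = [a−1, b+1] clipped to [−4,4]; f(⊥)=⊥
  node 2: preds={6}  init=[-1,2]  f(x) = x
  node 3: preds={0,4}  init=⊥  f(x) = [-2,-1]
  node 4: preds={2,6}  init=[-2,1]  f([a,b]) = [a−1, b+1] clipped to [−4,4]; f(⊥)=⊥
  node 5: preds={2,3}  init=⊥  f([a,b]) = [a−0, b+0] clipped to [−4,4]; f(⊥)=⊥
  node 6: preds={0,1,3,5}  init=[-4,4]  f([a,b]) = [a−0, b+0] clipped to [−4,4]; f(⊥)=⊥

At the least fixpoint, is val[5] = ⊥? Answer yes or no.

Trace (9 dequeues):
  [1] u=0 | in [-4,4] | out [-3,4] | prev ⊥ | push {}
  [2] u=1 | in ⊥ | out [-1,0] | ==
  [3] u=2 | in [-4,4] | out [-4,4] | prev [-1,2] | push {}
  [4] u=3 | in [-3,4] | out [-2,-1] | prev ⊥ | push {}
  [5] u=4 | in [-4,4] | out [-4,4] | prev [-2,1] | push {3}
  [6] u=5 | in [-4,4] | out [-4,4] | prev ⊥ | push {0}
  [7] u=6 | in [-4,4] | out [-4,4] | ==
  [8] u=3 | in [-4,4] | out [-2,-1] | ==
  [9] u=0 | in [-4,4] | out [-3,4] | ==

Converged values:
  [0] [-3,4]
  [1] [-1,0]
  [2] [-4,4]
  [3] [-2,-1]
  [4] [-4,4]
  [5] [-4,4]
  [6] [-4,4]

no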